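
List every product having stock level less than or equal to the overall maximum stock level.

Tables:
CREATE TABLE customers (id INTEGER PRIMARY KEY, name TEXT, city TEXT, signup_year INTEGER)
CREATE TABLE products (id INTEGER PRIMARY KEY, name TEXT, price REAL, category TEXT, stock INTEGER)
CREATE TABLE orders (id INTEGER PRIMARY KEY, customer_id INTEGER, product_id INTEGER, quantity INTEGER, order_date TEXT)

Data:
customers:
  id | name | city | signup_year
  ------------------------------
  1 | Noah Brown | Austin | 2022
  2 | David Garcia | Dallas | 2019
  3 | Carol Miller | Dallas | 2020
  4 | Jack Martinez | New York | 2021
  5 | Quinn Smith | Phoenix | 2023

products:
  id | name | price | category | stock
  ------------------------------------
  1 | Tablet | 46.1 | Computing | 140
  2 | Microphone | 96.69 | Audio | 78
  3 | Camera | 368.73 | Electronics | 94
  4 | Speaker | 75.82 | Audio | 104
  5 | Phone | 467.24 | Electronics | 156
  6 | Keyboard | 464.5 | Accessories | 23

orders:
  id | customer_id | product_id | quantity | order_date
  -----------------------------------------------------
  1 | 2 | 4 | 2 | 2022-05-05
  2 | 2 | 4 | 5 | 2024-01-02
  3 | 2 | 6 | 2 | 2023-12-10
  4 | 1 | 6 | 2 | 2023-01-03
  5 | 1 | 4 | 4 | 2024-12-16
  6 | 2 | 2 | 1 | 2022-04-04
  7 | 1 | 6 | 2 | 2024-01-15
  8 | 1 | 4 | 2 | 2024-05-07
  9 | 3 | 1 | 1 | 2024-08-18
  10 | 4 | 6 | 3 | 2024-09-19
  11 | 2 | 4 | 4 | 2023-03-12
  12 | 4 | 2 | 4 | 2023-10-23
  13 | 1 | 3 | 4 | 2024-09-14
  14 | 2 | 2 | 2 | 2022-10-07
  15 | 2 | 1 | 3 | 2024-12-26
SELECT name, stock FROM products WHERE stock <= (SELECT MAX(stock) FROM products)

Execution result:
name | stock
Tablet | 140
Microphone | 78
Camera | 94
Speaker | 104
Phone | 156
Keyboard | 23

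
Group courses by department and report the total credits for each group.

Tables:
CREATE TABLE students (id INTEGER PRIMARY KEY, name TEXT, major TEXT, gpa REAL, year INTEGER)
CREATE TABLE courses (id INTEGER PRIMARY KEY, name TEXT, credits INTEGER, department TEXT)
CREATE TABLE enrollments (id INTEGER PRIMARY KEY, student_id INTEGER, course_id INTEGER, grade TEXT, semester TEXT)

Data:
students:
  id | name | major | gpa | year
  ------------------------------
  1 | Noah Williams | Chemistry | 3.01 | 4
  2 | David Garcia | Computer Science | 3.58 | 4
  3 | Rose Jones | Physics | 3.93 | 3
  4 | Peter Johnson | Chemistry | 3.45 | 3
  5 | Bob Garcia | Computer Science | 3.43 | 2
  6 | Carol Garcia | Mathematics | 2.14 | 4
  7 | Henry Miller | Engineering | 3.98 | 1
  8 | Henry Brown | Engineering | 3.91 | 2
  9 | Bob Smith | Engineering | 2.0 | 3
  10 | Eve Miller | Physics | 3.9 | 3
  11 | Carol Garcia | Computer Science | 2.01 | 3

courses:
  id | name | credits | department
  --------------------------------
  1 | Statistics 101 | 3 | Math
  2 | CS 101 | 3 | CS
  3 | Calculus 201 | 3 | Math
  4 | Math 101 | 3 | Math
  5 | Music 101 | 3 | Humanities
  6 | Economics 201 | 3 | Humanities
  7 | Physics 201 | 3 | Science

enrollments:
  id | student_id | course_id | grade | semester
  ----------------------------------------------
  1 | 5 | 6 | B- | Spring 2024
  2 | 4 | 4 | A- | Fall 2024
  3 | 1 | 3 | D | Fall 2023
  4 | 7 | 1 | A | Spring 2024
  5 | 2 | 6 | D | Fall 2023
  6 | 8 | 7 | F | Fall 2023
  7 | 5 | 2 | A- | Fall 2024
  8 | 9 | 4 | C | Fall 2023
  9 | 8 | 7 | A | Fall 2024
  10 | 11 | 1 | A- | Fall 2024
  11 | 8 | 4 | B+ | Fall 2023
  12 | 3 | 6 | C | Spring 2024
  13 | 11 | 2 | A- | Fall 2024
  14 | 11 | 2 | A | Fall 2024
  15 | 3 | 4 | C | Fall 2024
SELECT department, SUM(credits) AS sum_credits FROM courses GROUP BY department

Execution result:
department | sum_credits
CS | 3
Humanities | 6
Math | 9
Science | 3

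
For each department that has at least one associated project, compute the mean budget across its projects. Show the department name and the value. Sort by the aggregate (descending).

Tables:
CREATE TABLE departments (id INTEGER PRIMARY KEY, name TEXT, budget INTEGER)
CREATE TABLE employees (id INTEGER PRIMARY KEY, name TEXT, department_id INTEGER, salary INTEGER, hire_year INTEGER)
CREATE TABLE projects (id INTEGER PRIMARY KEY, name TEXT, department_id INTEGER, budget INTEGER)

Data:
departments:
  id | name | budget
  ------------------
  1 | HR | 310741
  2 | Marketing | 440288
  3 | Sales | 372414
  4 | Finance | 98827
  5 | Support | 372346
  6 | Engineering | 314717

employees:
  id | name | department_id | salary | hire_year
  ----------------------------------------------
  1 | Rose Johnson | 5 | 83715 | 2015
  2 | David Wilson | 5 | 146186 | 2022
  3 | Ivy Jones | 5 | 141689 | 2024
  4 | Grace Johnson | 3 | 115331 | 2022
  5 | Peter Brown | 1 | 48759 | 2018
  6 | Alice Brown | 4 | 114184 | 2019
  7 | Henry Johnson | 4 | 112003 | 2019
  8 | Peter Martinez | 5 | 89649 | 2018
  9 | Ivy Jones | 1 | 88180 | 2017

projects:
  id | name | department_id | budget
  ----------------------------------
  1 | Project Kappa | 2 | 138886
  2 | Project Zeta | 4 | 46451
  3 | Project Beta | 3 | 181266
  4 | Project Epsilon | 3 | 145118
SELECT p.name, AVG(c.budget) AS avg_budget FROM projects c JOIN departments p ON c.department_id = p.id GROUP BY p.id, p.name ORDER BY avg_budget DESC

Execution result:
name | avg_budget
Sales | 163192.00
Marketing | 138886.00
Finance | 46451.00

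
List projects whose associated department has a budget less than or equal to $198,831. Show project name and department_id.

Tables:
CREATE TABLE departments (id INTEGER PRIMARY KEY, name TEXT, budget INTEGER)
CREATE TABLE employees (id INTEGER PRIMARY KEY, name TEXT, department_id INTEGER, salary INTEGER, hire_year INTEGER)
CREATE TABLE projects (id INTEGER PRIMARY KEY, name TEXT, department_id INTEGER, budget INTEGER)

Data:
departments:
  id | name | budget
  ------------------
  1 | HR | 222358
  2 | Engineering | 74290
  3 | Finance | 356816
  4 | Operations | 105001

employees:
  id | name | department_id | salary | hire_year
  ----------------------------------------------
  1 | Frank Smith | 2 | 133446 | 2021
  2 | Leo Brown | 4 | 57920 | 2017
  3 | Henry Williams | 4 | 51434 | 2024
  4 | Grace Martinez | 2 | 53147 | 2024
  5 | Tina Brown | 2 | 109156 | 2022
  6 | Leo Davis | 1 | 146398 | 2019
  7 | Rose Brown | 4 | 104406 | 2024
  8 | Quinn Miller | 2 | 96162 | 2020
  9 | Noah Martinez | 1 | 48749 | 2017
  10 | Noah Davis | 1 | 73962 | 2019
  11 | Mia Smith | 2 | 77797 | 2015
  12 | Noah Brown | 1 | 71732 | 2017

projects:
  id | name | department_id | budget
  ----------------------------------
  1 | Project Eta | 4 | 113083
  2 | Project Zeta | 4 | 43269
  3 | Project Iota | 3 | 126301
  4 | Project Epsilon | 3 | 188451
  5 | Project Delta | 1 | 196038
SELECT name, department_id FROM projects WHERE department_id IN (SELECT id FROM departments WHERE budget <= 198831)

Execution result:
name | department_id
Project Eta | 4
Project Zeta | 4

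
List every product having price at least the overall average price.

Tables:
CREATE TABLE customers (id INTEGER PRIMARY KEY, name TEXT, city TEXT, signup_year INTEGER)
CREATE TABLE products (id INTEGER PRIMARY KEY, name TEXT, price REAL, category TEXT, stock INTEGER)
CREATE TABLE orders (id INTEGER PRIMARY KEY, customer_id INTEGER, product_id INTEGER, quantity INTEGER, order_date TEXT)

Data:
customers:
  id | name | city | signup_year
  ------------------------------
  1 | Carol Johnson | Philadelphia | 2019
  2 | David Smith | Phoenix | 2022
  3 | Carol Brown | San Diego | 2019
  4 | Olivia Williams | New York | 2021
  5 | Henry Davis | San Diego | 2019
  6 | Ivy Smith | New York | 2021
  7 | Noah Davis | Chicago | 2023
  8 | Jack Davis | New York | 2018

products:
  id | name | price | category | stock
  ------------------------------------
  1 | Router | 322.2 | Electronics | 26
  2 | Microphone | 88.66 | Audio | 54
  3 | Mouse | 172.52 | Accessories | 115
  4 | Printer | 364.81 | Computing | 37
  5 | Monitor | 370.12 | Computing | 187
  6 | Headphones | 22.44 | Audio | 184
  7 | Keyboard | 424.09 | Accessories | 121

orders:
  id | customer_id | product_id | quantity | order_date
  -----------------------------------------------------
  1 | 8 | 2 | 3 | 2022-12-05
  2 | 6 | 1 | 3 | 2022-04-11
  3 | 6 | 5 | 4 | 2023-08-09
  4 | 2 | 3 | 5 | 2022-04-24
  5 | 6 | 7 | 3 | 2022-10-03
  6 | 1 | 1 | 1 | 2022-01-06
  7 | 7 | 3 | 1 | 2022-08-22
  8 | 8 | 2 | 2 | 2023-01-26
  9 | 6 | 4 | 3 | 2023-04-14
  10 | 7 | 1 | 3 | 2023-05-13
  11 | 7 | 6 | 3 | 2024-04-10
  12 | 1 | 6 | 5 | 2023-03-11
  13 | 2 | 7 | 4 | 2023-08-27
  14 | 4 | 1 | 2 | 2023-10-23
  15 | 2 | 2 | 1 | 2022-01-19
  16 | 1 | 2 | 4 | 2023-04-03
SELECT name, price FROM products WHERE price >= (SELECT AVG(price) FROM products)

Execution result:
name | price
Router | 322.20
Printer | 364.81
Monitor | 370.12
Keyboard | 424.09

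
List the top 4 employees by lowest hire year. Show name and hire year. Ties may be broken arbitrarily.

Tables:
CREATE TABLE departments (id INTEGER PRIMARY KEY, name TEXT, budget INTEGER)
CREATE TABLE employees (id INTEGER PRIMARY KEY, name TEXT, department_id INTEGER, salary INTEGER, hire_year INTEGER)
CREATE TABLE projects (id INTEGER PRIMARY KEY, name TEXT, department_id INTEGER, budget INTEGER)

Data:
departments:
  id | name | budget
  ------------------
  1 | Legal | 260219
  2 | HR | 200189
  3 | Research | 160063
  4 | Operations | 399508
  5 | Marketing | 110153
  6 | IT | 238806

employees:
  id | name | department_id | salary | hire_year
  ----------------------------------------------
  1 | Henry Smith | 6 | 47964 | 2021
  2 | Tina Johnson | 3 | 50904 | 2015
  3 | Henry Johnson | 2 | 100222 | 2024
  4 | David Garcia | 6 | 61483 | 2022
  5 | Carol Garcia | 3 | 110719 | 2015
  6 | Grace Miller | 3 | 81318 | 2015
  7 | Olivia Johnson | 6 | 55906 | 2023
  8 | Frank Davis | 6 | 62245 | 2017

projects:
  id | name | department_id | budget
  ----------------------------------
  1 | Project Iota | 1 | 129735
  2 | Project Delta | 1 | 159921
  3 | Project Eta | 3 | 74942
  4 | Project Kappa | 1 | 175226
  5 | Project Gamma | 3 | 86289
SELECT name, hire_year FROM employees ORDER BY hire_year ASC LIMIT 4

Execution result:
name | hire_year
Tina Johnson | 2015
Carol Garcia | 2015
Grace Miller | 2015
Frank Davis | 2017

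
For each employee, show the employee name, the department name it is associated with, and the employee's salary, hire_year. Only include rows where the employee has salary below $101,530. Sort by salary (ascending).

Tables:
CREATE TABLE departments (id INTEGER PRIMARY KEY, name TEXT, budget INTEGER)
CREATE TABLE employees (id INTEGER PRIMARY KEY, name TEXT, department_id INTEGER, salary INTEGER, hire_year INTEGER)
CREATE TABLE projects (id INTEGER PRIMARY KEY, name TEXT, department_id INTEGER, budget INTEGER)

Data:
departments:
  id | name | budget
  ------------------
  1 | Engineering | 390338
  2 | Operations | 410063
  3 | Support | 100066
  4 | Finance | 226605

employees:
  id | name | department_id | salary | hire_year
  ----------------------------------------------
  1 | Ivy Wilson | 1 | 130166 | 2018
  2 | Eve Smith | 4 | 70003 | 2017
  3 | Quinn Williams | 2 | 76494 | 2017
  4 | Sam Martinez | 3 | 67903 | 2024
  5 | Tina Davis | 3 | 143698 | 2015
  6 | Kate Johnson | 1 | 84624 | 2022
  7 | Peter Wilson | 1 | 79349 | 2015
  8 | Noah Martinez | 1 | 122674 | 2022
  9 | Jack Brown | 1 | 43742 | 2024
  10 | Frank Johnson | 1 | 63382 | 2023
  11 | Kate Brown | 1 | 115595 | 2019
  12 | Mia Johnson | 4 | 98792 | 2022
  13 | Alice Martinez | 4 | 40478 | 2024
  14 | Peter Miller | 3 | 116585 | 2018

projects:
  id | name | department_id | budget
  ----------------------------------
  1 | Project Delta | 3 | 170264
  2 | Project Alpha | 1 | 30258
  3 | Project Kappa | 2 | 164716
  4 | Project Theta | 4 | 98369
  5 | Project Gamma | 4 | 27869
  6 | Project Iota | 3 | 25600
SELECT c.name, p.name AS department, c.salary, c.hire_year FROM employees c JOIN departments p ON c.department_id = p.id WHERE c.salary < 101530 ORDER BY c.salary ASC

Execution result:
name | department | salary | hire_year
Alice Martinez | Finance | 40478 | 2024
Jack Brown | Engineering | 43742 | 2024
Frank Johnson | Engineering | 63382 | 2023
Sam Martinez | Support | 67903 | 2024
Eve Smith | Finance | 70003 | 2017
Quinn Williams | Operations | 76494 | 2017
Peter Wilson | Engineering | 79349 | 2015
Kate Johnson | Engineering | 84624 | 2022
Mia Johnson | Finance | 98792 | 2022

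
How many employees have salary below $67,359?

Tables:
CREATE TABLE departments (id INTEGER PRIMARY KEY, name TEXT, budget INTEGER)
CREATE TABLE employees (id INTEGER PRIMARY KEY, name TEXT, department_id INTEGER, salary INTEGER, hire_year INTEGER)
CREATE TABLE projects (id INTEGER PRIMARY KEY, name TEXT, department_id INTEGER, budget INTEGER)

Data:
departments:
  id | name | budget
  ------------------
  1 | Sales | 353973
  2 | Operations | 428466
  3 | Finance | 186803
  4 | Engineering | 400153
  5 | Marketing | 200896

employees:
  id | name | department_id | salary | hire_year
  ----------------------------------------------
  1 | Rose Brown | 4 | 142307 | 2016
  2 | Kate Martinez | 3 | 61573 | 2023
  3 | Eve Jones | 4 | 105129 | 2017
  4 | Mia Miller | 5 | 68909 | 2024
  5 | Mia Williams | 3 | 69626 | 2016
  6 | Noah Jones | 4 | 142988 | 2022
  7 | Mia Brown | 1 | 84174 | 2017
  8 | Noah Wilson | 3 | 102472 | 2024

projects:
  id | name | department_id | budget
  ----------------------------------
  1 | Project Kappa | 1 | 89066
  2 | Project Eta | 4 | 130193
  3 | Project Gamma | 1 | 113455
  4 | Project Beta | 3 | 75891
SELECT COUNT(*) FROM employees WHERE salary < 67359

Execution result:
1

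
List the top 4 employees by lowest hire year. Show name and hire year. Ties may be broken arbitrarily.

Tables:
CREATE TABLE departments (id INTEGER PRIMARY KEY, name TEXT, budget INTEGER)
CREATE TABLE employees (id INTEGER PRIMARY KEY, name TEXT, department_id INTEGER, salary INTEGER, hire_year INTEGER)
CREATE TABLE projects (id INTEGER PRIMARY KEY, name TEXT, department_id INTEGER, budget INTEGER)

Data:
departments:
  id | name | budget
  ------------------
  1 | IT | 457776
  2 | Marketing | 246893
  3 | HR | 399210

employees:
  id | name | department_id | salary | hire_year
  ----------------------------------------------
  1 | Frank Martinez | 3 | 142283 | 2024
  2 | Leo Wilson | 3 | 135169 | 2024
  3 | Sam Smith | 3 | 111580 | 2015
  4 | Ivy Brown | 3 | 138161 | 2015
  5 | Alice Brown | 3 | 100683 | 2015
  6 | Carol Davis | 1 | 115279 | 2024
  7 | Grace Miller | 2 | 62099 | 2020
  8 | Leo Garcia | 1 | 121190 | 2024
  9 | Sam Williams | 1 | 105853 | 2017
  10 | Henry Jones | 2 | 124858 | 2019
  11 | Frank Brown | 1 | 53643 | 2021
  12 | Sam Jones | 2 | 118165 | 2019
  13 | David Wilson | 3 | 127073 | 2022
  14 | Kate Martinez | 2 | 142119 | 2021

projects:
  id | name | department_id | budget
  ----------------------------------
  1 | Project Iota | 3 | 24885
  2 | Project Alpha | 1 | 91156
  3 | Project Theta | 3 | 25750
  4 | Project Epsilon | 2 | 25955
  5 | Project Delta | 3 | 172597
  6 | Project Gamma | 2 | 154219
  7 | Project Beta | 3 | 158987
SELECT name, hire_year FROM employees ORDER BY hire_year ASC LIMIT 4

Execution result:
name | hire_year
Sam Smith | 2015
Ivy Brown | 2015
Alice Brown | 2015
Sam Williams | 2017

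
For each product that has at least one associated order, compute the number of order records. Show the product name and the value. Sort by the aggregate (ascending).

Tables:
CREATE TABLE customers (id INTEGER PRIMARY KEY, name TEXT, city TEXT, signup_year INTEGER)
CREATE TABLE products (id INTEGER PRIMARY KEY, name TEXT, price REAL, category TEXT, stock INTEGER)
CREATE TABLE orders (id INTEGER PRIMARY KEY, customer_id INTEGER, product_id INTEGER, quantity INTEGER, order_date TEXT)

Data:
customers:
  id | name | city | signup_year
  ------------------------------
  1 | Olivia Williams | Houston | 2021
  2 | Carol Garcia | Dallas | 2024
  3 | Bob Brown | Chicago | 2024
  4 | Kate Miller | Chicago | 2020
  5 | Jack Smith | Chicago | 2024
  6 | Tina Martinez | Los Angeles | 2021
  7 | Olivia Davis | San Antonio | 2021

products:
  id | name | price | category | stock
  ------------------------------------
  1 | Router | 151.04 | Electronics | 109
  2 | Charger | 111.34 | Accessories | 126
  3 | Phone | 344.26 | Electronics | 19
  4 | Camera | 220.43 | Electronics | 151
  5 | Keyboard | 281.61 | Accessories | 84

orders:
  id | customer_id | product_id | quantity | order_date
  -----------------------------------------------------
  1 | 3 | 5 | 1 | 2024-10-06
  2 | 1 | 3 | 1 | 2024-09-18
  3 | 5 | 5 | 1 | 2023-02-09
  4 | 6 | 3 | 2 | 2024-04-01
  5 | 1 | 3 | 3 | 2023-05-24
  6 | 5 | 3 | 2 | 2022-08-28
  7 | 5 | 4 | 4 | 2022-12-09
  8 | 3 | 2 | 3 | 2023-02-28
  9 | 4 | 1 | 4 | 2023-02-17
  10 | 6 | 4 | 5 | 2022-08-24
SELECT p.name, COUNT(*) AS n FROM orders c JOIN products p ON c.product_id = p.id GROUP BY p.id, p.name ORDER BY n ASC

Execution result:
name | n
Router | 1
Charger | 1
Camera | 2
Keyboard | 2
Phone | 4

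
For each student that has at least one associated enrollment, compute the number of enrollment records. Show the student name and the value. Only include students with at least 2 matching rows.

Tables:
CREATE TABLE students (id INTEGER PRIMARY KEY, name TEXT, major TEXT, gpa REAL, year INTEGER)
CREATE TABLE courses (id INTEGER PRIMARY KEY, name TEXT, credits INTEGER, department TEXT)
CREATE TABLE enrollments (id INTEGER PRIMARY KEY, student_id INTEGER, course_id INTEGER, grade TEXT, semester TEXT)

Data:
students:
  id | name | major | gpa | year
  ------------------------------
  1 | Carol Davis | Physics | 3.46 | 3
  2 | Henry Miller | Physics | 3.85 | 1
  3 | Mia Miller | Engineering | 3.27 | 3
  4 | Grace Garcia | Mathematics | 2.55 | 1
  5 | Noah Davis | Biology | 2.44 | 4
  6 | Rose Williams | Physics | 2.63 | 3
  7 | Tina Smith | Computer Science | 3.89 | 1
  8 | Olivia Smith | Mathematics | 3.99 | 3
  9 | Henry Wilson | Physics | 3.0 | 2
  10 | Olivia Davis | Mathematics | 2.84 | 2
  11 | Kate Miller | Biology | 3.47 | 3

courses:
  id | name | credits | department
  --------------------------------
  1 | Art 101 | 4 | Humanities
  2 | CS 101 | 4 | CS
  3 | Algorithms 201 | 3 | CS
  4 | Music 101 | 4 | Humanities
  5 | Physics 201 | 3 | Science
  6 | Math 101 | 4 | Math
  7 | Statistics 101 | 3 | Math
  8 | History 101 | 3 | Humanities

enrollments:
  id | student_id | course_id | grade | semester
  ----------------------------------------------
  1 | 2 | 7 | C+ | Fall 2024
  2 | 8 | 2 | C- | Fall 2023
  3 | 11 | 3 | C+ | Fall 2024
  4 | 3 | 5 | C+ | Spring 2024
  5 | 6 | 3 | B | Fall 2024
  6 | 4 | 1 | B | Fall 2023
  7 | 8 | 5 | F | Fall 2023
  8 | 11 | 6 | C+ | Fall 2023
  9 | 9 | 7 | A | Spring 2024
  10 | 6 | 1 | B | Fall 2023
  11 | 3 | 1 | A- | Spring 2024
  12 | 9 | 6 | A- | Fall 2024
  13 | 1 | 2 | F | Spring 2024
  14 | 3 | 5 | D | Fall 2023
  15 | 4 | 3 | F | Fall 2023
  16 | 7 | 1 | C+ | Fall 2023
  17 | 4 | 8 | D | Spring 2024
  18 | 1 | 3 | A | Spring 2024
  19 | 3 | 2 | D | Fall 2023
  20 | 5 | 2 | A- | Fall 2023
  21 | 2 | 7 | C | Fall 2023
SELECT p.name, COUNT(*) AS n FROM enrollments c JOIN students p ON c.student_id = p.id GROUP BY p.id, p.name HAVING COUNT(*) >= 2

Execution result:
name | n
Carol Davis | 2
Henry Miller | 2
Mia Miller | 4
Grace Garcia | 3
Rose Williams | 2
Olivia Smith | 2
Henry Wilson | 2
Kate Miller | 2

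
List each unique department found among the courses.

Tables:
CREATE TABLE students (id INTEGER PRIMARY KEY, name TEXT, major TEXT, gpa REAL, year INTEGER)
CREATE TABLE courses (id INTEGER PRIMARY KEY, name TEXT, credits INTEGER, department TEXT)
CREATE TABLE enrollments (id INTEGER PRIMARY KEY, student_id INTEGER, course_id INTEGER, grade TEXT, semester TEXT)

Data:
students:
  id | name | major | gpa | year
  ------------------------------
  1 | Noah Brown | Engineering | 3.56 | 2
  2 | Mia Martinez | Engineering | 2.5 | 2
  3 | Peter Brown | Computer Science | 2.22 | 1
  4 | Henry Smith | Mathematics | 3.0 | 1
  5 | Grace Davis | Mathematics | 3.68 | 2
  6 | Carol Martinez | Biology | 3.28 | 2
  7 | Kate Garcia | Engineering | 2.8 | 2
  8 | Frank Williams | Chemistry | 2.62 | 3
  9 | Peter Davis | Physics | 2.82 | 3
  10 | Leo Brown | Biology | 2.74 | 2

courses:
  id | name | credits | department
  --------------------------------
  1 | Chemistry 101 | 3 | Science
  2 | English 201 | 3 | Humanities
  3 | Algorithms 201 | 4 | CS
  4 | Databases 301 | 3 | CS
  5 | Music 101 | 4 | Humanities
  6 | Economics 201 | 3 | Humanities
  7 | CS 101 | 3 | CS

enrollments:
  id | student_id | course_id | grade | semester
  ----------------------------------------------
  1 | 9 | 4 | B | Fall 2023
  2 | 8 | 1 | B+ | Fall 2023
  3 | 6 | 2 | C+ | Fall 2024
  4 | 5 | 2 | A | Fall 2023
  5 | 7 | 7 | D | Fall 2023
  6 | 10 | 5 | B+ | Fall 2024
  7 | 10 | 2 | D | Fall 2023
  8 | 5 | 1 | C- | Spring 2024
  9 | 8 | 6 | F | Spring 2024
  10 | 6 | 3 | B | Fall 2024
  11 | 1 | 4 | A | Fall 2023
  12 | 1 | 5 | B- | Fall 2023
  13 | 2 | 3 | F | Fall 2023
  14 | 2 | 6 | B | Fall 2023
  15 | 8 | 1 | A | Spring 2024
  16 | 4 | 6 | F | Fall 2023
SELECT DISTINCT department FROM courses

Execution result:
department
Science
Humanities
CS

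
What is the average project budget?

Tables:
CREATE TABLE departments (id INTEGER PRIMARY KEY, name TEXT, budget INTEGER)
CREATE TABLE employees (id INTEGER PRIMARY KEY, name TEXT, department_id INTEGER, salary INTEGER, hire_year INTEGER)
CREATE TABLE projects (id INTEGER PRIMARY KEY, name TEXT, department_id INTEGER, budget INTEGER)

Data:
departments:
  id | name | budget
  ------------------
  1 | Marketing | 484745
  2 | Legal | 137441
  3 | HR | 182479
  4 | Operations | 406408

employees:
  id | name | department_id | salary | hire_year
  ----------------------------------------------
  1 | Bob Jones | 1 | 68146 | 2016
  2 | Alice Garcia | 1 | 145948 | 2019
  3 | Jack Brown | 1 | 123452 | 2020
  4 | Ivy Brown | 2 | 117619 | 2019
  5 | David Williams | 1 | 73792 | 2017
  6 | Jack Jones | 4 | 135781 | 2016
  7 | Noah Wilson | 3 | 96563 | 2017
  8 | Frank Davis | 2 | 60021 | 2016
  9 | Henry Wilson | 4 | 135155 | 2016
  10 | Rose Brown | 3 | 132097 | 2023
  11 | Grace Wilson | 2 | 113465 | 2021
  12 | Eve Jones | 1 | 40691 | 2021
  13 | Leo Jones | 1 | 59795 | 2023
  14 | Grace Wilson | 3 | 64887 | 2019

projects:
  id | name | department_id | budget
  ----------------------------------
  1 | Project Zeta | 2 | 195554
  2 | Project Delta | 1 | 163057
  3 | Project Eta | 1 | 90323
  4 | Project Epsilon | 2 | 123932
SELECT AVG(budget) FROM projects

Execution result:
143216.50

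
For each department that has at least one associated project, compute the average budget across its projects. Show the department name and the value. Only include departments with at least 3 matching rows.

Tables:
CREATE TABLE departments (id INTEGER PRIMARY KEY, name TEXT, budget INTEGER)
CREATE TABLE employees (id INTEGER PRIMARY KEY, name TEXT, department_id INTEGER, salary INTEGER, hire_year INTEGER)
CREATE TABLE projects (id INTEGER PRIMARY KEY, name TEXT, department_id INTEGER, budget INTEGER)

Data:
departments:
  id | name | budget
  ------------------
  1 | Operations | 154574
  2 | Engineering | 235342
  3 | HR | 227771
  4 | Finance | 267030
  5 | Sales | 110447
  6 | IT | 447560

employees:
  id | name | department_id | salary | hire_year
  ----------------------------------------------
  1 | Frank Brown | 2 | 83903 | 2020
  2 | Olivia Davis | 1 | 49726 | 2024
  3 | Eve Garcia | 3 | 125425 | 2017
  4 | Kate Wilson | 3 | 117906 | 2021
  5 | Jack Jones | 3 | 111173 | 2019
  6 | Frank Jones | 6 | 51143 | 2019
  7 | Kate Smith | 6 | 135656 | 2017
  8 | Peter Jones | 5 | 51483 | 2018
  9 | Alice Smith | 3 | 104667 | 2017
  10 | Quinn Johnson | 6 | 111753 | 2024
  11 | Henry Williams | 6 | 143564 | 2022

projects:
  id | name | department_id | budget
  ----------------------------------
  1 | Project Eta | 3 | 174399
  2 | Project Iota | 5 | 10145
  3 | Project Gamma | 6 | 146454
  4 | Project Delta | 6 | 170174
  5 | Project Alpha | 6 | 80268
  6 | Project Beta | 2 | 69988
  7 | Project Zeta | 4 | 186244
SELECT p.name, AVG(c.budget) AS avg_budget FROM projects c JOIN departments p ON c.department_id = p.id GROUP BY p.id, p.name HAVING COUNT(*) >= 3

Execution result:
name | avg_budget
IT | 132298.67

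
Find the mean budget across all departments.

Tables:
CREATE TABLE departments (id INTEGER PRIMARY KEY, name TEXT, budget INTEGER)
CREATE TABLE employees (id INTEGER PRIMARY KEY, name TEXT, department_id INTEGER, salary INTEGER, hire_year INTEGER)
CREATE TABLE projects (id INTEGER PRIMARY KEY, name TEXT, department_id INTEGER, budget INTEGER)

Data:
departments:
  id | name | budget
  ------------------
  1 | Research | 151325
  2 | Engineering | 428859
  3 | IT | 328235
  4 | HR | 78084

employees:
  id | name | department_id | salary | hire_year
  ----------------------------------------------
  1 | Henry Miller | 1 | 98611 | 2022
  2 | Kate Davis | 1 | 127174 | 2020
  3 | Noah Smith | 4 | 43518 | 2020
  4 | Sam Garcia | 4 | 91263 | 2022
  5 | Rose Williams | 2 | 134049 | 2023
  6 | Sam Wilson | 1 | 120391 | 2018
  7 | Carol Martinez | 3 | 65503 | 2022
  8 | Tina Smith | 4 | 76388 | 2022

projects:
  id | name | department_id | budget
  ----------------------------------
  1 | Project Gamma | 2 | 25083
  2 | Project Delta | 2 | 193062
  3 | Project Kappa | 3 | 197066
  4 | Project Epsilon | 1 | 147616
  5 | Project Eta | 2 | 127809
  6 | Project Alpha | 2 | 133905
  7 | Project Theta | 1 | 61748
SELECT AVG(budget) FROM departments

Execution result:
246625.75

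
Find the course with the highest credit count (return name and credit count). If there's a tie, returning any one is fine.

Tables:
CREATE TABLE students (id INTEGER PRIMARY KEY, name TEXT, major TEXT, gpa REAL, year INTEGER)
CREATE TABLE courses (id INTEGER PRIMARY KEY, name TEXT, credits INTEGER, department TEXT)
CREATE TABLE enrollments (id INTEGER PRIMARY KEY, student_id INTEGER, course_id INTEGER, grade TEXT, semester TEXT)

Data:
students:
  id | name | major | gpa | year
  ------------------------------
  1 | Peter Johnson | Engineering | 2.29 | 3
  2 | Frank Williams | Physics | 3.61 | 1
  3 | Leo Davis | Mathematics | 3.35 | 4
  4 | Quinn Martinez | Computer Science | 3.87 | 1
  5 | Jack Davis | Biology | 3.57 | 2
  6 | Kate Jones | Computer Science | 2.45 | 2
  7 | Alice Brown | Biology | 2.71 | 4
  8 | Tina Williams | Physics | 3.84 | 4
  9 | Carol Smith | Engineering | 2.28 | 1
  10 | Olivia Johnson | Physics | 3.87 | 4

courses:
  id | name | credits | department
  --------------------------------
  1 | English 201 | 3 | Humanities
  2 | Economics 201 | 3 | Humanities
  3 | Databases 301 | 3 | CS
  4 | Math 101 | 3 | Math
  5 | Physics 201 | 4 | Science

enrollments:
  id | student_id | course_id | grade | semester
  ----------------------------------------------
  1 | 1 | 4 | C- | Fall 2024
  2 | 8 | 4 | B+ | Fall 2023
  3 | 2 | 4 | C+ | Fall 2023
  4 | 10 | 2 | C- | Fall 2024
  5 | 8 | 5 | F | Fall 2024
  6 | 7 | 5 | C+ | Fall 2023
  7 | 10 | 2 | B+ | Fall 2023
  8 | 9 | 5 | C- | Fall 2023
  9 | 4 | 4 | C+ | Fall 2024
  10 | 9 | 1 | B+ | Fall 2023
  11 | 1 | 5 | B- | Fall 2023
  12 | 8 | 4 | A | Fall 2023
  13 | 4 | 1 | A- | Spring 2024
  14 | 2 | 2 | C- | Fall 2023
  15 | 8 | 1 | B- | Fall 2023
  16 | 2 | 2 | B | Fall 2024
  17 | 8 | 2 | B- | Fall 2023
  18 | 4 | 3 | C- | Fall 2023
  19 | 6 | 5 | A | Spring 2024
SELECT name, credits FROM courses ORDER BY credits DESC LIMIT 1

Execution result:
name | credits
Physics 201 | 4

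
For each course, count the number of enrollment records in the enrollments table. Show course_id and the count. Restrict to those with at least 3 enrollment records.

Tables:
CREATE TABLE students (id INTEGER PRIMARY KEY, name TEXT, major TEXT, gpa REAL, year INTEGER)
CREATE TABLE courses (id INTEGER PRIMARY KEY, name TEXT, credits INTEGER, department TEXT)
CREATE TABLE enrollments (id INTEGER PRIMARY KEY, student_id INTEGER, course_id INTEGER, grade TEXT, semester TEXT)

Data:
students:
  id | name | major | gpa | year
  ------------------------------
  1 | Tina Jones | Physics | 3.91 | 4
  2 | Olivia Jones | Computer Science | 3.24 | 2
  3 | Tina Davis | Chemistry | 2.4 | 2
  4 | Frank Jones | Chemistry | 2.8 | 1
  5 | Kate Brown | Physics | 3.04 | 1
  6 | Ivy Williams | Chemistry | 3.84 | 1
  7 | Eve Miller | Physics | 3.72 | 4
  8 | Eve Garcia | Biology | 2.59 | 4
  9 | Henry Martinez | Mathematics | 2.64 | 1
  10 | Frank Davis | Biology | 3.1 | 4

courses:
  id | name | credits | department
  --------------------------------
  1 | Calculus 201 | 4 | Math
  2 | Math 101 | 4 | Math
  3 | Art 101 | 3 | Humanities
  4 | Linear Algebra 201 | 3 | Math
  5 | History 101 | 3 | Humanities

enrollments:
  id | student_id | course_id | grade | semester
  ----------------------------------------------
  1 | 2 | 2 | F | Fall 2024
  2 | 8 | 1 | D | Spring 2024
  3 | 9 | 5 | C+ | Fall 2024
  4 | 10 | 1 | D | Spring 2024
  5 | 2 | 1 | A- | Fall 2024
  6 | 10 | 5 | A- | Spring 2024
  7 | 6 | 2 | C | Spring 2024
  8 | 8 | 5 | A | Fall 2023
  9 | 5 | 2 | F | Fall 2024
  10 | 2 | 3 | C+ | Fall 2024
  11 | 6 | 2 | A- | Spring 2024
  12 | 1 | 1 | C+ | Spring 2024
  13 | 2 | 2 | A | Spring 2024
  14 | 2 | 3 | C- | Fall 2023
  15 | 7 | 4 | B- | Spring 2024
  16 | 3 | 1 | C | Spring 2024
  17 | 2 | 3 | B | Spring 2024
SELECT course_id, COUNT(*) AS enrollment_count FROM enrollments GROUP BY course_id HAVING COUNT(*) >= 3

Execution result:
course_id | enrollment_count
1 | 5
2 | 5
3 | 3
5 | 3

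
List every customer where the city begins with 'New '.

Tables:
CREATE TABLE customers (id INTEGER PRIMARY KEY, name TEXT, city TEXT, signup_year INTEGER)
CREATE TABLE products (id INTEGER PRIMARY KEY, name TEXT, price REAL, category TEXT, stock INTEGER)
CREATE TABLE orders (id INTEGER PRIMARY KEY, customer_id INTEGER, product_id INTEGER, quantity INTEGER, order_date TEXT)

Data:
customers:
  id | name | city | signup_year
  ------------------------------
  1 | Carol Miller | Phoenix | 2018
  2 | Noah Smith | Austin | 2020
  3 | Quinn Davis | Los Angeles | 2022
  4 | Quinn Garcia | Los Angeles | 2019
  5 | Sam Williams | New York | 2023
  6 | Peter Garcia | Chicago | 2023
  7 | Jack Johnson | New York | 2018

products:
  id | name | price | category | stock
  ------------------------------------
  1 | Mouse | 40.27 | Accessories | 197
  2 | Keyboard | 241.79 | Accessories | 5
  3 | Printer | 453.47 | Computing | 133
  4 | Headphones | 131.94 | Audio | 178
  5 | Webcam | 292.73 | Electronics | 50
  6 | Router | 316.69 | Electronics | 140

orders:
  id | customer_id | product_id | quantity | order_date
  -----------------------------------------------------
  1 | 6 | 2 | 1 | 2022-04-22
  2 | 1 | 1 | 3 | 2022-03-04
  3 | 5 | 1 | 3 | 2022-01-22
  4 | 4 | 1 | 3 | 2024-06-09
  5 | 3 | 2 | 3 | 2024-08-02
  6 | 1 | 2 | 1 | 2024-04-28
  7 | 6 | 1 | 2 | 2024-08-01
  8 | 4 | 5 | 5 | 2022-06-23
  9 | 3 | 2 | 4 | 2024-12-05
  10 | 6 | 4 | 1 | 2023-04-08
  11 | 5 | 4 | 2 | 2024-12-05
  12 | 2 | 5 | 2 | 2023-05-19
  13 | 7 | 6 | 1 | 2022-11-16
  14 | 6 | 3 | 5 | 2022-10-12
SELECT name, city FROM customers WHERE city LIKE 'New %'

Execution result:
name | city
Sam Williams | New York
Jack Johnson | New York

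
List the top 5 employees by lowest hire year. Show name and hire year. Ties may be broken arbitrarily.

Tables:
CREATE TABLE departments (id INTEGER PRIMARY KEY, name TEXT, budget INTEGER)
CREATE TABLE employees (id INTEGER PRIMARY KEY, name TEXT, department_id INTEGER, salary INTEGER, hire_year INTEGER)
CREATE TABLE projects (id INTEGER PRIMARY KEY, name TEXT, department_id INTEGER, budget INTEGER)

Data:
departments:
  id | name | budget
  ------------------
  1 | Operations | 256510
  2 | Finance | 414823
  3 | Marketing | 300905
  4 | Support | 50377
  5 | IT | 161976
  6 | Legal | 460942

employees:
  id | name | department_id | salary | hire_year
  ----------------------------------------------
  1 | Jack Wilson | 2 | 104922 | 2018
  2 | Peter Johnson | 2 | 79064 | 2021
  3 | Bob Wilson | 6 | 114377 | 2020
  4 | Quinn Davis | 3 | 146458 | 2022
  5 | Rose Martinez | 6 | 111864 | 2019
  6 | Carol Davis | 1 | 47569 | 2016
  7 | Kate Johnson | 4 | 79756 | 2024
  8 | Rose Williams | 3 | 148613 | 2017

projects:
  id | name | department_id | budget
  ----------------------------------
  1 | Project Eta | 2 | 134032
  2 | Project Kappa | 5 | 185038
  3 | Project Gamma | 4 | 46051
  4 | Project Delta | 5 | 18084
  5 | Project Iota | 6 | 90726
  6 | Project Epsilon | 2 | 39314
SELECT name, hire_year FROM employees ORDER BY hire_year ASC LIMIT 5

Execution result:
name | hire_year
Carol Davis | 2016
Rose Williams | 2017
Jack Wilson | 2018
Rose Martinez | 2019
Bob Wilson | 2020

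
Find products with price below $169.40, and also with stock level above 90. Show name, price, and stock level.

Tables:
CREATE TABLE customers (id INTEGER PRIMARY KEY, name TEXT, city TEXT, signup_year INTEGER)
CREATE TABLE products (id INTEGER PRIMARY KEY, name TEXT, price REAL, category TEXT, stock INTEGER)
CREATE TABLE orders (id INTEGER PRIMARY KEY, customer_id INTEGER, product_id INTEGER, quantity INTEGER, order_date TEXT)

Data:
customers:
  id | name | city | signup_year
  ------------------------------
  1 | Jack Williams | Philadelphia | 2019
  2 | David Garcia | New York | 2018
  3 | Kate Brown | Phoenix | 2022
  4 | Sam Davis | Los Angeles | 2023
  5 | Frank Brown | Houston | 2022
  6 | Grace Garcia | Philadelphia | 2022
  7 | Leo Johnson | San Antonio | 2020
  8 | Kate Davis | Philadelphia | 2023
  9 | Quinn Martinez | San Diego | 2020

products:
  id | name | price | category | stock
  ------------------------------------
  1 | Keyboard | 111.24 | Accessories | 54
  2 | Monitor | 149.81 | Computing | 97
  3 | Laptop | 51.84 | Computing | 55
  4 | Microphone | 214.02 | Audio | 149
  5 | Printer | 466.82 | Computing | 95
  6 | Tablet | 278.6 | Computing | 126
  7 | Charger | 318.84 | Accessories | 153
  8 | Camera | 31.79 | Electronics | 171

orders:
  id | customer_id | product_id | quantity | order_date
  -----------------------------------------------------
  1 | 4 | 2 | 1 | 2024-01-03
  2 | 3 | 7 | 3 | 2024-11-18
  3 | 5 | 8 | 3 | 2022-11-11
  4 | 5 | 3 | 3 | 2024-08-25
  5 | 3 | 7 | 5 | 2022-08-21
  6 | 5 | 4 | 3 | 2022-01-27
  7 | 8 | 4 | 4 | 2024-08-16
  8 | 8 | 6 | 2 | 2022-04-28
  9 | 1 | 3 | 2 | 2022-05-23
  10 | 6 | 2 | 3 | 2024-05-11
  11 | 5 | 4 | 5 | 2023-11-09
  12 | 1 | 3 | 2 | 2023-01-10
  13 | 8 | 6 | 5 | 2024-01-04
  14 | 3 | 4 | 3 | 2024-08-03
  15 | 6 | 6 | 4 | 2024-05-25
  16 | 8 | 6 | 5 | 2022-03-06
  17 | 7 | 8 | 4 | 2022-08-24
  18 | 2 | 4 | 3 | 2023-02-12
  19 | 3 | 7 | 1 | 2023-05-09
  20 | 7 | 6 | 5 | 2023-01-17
SELECT name, price, stock FROM products WHERE price < 169.4 AND stock > 90

Execution result:
name | price | stock
Monitor | 149.81 | 97
Camera | 31.79 | 171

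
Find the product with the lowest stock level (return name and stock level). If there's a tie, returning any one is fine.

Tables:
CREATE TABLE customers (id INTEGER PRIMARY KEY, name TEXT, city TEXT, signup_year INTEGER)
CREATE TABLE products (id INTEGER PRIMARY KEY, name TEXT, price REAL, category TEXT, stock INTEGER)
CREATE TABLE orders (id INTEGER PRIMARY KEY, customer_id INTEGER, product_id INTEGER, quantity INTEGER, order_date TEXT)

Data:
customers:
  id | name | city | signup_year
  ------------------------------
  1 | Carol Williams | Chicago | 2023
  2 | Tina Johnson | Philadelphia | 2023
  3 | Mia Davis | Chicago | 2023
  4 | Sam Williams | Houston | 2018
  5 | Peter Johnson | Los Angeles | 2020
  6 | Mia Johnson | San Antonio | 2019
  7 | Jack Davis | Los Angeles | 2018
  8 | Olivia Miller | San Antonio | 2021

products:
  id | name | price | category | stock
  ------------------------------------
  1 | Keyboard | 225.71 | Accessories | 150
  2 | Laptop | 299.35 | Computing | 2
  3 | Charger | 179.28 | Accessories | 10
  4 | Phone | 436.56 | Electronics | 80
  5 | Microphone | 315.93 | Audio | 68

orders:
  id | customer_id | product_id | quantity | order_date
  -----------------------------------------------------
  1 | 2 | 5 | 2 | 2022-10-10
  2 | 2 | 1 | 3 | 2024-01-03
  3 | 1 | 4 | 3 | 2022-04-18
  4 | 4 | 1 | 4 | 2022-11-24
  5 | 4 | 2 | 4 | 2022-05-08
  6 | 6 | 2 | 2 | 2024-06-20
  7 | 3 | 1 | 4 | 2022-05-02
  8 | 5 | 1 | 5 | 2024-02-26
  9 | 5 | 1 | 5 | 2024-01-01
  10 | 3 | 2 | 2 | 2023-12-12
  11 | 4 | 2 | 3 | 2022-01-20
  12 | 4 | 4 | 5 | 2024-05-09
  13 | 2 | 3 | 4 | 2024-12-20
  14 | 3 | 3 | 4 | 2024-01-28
SELECT name, stock FROM products ORDER BY stock ASC LIMIT 1

Execution result:
name | stock
Laptop | 2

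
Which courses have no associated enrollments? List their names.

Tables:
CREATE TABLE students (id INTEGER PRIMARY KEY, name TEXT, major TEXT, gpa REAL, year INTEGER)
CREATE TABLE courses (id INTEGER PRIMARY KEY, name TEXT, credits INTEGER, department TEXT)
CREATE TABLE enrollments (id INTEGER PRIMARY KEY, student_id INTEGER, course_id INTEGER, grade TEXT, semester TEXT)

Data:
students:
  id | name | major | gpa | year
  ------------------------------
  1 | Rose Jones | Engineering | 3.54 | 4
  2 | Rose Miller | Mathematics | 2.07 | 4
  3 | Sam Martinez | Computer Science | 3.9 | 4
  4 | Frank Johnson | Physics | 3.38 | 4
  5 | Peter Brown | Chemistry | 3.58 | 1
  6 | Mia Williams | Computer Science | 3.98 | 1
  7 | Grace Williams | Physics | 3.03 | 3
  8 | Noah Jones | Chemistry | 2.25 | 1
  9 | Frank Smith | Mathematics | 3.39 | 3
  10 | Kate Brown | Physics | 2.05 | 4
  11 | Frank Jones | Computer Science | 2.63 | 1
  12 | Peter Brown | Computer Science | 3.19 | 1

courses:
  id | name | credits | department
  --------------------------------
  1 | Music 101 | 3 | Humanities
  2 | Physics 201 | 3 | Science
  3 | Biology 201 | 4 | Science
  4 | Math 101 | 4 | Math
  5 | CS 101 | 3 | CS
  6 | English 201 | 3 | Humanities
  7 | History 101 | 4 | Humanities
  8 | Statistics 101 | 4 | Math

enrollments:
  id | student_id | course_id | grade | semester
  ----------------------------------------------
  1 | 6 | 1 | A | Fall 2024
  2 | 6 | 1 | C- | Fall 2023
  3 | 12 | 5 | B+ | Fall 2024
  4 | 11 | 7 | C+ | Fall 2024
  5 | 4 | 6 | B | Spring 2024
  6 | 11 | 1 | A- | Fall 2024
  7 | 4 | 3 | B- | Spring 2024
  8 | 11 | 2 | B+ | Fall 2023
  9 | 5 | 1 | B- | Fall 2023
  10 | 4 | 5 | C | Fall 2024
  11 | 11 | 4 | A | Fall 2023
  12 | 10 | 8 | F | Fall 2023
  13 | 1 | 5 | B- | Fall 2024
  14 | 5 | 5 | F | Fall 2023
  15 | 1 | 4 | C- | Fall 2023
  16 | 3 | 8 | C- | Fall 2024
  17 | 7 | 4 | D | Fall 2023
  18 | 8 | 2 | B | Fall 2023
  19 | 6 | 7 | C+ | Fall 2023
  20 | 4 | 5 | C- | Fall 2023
SELECT p.name FROM courses p LEFT JOIN enrollments c ON c.course_id = p.id WHERE c.id IS NULL

Execution result:
(no rows)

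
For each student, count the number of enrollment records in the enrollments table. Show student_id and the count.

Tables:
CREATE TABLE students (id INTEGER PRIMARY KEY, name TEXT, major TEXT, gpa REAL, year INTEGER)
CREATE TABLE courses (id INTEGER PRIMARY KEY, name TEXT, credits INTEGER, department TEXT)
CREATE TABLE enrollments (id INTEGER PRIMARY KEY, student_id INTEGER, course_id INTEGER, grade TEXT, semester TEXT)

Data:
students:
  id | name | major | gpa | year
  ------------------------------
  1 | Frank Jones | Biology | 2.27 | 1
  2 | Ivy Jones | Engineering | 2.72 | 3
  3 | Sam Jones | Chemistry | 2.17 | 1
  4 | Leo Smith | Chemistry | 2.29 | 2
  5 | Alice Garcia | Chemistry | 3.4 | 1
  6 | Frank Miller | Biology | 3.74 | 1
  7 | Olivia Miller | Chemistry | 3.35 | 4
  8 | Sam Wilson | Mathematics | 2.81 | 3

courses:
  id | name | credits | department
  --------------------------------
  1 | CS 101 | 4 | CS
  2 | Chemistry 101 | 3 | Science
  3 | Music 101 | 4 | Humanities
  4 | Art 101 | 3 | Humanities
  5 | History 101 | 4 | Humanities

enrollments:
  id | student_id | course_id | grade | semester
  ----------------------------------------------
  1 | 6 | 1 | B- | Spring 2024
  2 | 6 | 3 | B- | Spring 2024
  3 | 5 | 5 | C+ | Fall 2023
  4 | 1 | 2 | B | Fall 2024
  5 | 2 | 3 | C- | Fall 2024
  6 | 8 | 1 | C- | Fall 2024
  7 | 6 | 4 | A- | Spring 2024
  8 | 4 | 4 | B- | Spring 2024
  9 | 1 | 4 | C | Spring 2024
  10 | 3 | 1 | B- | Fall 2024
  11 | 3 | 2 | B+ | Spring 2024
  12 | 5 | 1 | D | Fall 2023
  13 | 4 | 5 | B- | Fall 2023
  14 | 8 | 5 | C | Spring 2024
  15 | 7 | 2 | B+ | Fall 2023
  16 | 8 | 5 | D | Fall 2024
SELECT student_id, COUNT(*) AS enrollment_count FROM enrollments GROUP BY student_id

Execution result:
student_id | enrollment_count
1 | 2
2 | 1
3 | 2
4 | 2
5 | 2
6 | 3
7 | 1
8 | 3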